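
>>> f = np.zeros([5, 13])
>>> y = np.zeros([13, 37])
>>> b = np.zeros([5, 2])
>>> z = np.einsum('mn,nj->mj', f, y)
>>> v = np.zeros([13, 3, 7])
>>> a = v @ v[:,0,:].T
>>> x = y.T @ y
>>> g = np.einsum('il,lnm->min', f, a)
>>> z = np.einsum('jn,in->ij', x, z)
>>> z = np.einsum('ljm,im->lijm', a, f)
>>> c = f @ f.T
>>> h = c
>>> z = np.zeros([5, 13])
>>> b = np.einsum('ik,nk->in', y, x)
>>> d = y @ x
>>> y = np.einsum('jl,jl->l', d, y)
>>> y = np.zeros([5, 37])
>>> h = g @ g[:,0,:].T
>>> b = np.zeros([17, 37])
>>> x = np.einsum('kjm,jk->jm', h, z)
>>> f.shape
(5, 13)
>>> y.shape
(5, 37)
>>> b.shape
(17, 37)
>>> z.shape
(5, 13)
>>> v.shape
(13, 3, 7)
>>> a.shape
(13, 3, 13)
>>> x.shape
(5, 13)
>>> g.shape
(13, 5, 3)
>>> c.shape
(5, 5)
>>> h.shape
(13, 5, 13)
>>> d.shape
(13, 37)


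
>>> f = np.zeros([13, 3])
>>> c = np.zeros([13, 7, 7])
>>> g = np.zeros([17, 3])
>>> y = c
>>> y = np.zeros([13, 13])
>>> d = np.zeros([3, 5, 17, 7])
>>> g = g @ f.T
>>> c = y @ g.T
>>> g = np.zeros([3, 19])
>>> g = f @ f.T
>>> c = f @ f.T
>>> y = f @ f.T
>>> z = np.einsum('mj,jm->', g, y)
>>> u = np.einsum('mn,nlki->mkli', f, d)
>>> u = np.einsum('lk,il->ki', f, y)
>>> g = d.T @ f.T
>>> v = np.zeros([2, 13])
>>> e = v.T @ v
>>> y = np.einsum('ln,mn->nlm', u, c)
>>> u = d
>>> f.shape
(13, 3)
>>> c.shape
(13, 13)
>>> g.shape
(7, 17, 5, 13)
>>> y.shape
(13, 3, 13)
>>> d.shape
(3, 5, 17, 7)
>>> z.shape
()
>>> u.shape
(3, 5, 17, 7)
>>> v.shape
(2, 13)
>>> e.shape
(13, 13)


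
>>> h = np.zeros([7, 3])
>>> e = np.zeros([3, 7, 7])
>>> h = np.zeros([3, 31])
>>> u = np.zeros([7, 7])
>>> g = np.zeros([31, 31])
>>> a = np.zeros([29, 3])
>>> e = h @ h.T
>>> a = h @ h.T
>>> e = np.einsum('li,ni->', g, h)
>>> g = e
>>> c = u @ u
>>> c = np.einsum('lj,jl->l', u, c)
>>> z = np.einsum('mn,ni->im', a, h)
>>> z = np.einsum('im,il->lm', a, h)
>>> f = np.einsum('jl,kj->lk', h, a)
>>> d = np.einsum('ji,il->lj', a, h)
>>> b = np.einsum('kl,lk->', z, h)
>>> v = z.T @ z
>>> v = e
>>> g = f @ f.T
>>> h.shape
(3, 31)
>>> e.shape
()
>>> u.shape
(7, 7)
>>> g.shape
(31, 31)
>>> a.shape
(3, 3)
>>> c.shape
(7,)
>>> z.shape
(31, 3)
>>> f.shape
(31, 3)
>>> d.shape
(31, 3)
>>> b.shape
()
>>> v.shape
()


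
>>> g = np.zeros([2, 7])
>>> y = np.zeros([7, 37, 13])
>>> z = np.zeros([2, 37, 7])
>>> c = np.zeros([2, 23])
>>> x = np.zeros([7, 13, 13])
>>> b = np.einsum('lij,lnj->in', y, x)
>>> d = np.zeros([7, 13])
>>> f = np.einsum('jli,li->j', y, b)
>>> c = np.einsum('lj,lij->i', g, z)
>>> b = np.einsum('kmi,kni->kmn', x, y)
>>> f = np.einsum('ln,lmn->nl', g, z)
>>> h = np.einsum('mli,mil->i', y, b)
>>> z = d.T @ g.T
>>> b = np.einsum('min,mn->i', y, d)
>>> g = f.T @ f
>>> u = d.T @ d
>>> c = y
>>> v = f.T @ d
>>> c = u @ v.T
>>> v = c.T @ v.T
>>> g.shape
(2, 2)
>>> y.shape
(7, 37, 13)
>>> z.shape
(13, 2)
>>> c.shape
(13, 2)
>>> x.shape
(7, 13, 13)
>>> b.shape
(37,)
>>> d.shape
(7, 13)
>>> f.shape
(7, 2)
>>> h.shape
(13,)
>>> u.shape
(13, 13)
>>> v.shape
(2, 2)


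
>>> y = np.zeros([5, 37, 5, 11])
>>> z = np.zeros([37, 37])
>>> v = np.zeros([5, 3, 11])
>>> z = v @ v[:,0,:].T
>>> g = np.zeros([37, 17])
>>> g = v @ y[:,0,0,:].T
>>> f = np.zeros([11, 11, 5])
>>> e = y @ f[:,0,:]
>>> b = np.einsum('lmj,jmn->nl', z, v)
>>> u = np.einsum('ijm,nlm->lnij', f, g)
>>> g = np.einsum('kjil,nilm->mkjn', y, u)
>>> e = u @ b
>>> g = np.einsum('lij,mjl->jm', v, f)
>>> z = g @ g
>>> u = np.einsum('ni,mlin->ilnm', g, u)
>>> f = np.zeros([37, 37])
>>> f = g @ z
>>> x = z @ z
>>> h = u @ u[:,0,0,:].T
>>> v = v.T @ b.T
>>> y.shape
(5, 37, 5, 11)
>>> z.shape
(11, 11)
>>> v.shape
(11, 3, 11)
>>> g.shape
(11, 11)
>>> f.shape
(11, 11)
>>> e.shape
(3, 5, 11, 5)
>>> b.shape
(11, 5)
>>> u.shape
(11, 5, 11, 3)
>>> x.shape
(11, 11)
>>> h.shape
(11, 5, 11, 11)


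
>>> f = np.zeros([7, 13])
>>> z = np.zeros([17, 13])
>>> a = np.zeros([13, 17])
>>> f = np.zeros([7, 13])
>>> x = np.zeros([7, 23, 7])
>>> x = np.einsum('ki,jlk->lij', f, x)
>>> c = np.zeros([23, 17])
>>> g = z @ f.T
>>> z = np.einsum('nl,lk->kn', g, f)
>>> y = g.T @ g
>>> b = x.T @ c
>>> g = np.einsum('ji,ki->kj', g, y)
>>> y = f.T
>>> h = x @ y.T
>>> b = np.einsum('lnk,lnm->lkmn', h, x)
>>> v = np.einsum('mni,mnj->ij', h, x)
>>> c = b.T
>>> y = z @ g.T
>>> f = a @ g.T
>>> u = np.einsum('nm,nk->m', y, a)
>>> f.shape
(13, 7)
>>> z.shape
(13, 17)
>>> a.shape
(13, 17)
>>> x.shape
(23, 13, 7)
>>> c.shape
(13, 7, 13, 23)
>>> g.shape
(7, 17)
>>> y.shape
(13, 7)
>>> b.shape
(23, 13, 7, 13)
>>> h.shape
(23, 13, 13)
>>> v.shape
(13, 7)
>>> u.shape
(7,)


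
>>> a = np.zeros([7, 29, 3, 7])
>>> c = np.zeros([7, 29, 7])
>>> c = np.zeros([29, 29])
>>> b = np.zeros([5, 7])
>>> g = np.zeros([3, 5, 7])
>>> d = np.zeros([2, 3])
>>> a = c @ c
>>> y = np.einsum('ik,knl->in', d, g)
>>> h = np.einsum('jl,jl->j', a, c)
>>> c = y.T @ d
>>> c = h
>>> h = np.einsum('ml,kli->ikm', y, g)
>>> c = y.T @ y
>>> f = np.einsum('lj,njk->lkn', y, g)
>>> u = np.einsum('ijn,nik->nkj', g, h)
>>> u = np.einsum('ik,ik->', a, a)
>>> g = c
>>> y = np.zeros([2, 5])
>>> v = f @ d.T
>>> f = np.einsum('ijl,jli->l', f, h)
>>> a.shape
(29, 29)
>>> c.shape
(5, 5)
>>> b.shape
(5, 7)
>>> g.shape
(5, 5)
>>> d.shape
(2, 3)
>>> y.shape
(2, 5)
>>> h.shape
(7, 3, 2)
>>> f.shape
(3,)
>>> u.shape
()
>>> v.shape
(2, 7, 2)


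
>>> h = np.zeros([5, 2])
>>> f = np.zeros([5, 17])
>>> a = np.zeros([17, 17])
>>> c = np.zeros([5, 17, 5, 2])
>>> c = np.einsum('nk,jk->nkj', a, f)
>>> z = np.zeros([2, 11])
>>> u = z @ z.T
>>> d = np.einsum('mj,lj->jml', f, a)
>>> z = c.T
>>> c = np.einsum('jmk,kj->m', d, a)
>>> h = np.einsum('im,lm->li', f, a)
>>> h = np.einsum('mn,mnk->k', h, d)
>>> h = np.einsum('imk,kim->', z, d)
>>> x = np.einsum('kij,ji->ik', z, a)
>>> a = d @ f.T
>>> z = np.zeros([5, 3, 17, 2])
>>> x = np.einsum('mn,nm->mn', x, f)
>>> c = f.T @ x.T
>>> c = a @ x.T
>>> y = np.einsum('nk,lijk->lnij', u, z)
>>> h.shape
()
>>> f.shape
(5, 17)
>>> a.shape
(17, 5, 5)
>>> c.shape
(17, 5, 17)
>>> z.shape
(5, 3, 17, 2)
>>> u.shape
(2, 2)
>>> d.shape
(17, 5, 17)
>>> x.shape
(17, 5)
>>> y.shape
(5, 2, 3, 17)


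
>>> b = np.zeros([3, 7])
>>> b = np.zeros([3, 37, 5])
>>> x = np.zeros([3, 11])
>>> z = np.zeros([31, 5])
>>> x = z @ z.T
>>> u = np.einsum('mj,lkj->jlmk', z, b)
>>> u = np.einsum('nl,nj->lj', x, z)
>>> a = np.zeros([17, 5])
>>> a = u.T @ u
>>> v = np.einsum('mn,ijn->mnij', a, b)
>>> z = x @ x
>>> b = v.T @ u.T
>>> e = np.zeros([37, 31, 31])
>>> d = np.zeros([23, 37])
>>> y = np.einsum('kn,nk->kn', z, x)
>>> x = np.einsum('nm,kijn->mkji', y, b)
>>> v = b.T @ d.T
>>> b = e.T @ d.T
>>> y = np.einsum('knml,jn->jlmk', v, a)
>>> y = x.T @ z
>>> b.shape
(31, 31, 23)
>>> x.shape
(31, 37, 5, 3)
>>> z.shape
(31, 31)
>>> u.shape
(31, 5)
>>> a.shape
(5, 5)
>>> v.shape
(31, 5, 3, 23)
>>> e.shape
(37, 31, 31)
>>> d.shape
(23, 37)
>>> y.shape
(3, 5, 37, 31)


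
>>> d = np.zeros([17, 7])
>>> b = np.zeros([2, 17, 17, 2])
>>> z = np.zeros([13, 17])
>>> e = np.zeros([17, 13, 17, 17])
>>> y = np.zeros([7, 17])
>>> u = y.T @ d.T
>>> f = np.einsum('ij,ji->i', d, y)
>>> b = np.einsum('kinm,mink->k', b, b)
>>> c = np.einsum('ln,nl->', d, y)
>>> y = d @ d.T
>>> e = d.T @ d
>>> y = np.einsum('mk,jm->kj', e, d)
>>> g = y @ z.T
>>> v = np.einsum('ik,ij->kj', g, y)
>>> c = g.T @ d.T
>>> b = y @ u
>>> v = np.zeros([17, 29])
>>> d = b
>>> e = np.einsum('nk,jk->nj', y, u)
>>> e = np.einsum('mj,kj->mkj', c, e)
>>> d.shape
(7, 17)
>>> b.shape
(7, 17)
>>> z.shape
(13, 17)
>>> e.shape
(13, 7, 17)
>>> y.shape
(7, 17)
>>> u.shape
(17, 17)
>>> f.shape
(17,)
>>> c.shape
(13, 17)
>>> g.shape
(7, 13)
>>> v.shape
(17, 29)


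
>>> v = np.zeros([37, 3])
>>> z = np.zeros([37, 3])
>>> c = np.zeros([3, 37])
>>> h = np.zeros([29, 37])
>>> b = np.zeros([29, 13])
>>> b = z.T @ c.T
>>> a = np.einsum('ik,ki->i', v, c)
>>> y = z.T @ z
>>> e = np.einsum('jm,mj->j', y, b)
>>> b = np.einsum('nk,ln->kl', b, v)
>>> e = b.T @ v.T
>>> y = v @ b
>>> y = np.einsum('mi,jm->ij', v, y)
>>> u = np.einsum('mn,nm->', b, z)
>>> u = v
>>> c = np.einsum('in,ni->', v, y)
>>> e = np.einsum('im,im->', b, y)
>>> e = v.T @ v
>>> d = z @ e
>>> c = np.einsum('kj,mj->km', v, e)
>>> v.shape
(37, 3)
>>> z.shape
(37, 3)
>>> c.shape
(37, 3)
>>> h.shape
(29, 37)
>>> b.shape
(3, 37)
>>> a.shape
(37,)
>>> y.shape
(3, 37)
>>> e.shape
(3, 3)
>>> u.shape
(37, 3)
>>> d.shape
(37, 3)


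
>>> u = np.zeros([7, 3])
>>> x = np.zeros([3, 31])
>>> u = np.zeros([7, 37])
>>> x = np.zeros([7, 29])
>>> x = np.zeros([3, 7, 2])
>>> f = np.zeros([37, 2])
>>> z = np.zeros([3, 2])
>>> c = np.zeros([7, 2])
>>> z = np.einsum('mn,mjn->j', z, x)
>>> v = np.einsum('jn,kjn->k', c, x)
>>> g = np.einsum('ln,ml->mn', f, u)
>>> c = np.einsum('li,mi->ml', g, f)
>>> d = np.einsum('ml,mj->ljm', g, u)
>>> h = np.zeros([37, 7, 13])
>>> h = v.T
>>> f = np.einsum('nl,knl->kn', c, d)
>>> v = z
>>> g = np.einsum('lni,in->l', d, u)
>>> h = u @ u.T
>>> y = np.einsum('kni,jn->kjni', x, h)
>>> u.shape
(7, 37)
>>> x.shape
(3, 7, 2)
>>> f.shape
(2, 37)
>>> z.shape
(7,)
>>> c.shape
(37, 7)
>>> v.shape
(7,)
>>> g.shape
(2,)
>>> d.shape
(2, 37, 7)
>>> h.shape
(7, 7)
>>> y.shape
(3, 7, 7, 2)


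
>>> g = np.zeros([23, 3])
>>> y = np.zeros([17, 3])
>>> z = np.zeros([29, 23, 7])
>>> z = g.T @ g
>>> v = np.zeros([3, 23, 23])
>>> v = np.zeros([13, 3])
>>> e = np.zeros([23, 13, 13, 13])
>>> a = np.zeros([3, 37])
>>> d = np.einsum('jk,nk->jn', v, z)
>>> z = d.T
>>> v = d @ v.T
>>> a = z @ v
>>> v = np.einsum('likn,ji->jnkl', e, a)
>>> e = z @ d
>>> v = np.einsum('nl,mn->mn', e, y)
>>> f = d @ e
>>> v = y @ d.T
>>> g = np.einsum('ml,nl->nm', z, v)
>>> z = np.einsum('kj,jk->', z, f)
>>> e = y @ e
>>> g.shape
(17, 3)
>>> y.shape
(17, 3)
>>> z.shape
()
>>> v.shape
(17, 13)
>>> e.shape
(17, 3)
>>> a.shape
(3, 13)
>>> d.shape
(13, 3)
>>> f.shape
(13, 3)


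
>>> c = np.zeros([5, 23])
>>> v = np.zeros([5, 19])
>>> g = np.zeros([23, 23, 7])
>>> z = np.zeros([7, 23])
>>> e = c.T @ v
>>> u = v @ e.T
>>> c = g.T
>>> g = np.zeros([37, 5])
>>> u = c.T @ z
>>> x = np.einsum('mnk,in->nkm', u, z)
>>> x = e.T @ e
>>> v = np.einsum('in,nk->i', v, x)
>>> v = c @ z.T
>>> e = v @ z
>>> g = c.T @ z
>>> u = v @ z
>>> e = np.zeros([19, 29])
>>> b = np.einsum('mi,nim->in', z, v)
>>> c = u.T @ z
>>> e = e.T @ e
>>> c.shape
(23, 23, 23)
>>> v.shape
(7, 23, 7)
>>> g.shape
(23, 23, 23)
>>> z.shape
(7, 23)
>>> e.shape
(29, 29)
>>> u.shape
(7, 23, 23)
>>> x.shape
(19, 19)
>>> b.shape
(23, 7)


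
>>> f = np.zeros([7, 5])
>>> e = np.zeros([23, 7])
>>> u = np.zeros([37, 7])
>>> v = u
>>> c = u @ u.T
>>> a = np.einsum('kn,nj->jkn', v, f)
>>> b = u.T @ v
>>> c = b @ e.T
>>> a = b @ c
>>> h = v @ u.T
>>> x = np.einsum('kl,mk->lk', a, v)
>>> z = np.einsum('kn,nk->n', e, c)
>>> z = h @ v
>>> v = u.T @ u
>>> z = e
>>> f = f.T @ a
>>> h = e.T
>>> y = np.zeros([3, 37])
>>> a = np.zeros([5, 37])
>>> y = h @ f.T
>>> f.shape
(5, 23)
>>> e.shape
(23, 7)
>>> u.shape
(37, 7)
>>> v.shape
(7, 7)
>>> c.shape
(7, 23)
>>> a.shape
(5, 37)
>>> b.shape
(7, 7)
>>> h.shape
(7, 23)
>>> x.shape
(23, 7)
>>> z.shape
(23, 7)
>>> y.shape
(7, 5)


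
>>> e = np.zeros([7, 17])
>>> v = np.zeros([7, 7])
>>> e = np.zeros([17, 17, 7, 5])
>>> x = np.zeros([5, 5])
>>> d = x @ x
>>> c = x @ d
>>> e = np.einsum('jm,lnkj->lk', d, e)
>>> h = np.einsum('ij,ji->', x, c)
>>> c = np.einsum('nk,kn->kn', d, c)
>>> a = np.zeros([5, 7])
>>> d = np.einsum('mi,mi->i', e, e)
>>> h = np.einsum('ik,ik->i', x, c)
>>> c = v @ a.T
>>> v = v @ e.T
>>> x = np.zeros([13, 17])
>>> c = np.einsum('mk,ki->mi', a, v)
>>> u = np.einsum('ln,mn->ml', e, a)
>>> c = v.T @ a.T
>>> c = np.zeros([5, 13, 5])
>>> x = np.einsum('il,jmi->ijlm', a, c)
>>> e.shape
(17, 7)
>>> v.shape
(7, 17)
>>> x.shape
(5, 5, 7, 13)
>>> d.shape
(7,)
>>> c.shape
(5, 13, 5)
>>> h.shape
(5,)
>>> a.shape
(5, 7)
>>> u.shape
(5, 17)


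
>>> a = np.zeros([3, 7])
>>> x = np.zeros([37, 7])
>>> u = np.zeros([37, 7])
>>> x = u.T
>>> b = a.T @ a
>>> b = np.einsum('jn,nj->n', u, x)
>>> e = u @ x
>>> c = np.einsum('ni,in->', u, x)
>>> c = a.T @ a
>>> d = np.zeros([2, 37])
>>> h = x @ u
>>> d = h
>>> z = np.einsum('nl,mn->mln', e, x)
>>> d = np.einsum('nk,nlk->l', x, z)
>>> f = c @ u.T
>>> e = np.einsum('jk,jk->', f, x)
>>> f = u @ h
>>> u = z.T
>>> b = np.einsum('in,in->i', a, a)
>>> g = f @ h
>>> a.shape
(3, 7)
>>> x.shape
(7, 37)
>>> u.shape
(37, 37, 7)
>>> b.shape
(3,)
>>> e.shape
()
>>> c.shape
(7, 7)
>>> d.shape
(37,)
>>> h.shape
(7, 7)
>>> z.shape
(7, 37, 37)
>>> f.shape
(37, 7)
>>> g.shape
(37, 7)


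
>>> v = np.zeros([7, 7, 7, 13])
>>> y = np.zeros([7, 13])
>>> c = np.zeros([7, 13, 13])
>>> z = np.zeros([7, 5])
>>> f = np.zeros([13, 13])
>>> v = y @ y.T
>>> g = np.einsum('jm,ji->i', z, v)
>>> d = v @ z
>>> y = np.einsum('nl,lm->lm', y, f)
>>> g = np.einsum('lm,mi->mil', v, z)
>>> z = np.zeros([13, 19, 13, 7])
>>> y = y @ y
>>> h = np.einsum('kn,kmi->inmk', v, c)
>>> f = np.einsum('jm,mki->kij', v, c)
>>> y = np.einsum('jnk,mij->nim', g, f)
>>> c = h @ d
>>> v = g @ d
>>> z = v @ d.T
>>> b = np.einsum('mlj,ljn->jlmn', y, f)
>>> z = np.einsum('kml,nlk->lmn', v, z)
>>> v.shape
(7, 5, 5)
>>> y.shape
(5, 13, 13)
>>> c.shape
(13, 7, 13, 5)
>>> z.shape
(5, 5, 7)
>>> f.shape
(13, 13, 7)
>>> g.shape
(7, 5, 7)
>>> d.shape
(7, 5)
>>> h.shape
(13, 7, 13, 7)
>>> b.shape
(13, 13, 5, 7)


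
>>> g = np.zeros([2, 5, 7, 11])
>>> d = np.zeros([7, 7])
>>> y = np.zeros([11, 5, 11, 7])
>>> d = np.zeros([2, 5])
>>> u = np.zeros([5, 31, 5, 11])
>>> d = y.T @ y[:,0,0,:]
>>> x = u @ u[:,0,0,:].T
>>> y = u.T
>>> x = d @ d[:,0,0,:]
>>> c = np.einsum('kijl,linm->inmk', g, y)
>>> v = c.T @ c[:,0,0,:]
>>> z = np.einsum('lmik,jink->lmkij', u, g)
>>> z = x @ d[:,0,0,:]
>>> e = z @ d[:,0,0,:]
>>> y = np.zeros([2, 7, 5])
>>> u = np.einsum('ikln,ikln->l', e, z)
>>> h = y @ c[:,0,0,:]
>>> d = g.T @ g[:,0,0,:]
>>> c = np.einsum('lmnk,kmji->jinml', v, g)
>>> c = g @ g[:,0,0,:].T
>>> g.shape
(2, 5, 7, 11)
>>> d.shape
(11, 7, 5, 11)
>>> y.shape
(2, 7, 5)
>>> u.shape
(5,)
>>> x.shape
(7, 11, 5, 7)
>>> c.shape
(2, 5, 7, 2)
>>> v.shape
(2, 5, 31, 2)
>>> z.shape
(7, 11, 5, 7)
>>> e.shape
(7, 11, 5, 7)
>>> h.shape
(2, 7, 2)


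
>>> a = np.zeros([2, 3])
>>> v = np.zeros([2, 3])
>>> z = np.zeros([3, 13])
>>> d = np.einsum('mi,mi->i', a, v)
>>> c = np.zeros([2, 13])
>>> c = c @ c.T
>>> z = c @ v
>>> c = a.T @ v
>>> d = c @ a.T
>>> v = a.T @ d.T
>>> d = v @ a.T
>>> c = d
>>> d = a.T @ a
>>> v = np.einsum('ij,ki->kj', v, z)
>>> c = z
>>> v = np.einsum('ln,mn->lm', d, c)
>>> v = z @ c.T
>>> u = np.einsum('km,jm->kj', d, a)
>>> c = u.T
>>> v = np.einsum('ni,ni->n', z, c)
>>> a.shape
(2, 3)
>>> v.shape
(2,)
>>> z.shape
(2, 3)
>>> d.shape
(3, 3)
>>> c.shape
(2, 3)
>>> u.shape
(3, 2)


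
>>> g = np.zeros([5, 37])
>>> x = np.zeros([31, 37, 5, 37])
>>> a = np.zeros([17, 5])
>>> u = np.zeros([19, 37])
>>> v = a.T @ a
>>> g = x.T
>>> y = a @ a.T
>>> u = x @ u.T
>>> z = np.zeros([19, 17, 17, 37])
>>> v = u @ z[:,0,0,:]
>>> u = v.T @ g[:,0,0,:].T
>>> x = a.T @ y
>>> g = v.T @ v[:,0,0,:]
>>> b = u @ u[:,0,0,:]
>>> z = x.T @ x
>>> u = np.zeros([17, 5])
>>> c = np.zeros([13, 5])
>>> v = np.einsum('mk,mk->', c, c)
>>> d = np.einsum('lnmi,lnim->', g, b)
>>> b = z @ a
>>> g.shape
(37, 5, 37, 37)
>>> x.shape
(5, 17)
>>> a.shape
(17, 5)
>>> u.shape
(17, 5)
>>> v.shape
()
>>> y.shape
(17, 17)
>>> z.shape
(17, 17)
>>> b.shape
(17, 5)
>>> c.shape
(13, 5)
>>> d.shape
()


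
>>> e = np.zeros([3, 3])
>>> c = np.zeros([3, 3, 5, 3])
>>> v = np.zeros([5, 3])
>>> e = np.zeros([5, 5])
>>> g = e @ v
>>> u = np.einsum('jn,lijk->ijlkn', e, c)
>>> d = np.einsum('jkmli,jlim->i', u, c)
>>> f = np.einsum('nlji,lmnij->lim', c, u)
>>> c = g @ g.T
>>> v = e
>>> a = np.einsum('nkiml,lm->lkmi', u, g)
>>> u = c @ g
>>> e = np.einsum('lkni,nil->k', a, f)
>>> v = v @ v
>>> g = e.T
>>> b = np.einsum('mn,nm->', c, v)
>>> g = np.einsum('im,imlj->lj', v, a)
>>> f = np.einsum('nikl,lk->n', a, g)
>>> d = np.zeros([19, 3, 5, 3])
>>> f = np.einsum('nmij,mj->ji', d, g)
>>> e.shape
(5,)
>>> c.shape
(5, 5)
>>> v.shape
(5, 5)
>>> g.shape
(3, 3)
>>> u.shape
(5, 3)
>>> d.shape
(19, 3, 5, 3)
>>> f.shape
(3, 5)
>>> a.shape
(5, 5, 3, 3)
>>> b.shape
()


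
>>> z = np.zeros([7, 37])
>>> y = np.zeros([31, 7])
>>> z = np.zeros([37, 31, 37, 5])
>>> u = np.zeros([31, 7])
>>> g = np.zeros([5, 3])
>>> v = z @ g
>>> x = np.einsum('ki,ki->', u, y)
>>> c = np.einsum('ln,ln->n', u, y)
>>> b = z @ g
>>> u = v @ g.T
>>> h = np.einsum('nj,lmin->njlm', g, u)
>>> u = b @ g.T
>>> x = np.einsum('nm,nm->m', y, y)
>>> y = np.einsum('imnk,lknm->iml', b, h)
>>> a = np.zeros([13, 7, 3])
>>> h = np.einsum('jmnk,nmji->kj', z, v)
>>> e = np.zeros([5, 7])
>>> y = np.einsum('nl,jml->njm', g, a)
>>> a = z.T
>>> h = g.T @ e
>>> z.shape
(37, 31, 37, 5)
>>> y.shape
(5, 13, 7)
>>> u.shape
(37, 31, 37, 5)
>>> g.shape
(5, 3)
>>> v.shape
(37, 31, 37, 3)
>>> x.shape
(7,)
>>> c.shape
(7,)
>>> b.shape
(37, 31, 37, 3)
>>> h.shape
(3, 7)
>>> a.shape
(5, 37, 31, 37)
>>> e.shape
(5, 7)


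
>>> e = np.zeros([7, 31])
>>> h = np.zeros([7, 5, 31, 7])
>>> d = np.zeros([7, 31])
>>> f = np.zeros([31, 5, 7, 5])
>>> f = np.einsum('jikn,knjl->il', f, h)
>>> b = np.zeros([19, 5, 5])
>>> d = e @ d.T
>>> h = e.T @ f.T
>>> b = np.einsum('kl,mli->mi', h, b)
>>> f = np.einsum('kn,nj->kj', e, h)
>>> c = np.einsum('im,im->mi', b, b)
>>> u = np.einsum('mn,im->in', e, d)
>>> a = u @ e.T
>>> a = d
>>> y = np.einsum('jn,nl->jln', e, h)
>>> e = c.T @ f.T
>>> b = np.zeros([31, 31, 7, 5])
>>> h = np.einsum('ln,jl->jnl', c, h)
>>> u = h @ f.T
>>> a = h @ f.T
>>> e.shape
(19, 7)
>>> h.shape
(31, 19, 5)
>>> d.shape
(7, 7)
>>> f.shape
(7, 5)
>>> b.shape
(31, 31, 7, 5)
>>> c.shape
(5, 19)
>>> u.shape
(31, 19, 7)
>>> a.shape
(31, 19, 7)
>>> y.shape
(7, 5, 31)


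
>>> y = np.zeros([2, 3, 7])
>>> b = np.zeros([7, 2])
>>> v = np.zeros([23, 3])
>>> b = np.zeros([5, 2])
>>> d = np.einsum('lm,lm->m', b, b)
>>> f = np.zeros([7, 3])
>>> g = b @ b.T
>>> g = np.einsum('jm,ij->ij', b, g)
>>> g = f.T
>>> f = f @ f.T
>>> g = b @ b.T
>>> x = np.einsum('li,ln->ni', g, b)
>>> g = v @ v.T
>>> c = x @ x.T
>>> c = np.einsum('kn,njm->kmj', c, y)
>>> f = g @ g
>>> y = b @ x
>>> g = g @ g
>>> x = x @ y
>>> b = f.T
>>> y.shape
(5, 5)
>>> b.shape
(23, 23)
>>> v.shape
(23, 3)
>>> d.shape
(2,)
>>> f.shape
(23, 23)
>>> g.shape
(23, 23)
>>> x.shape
(2, 5)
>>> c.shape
(2, 7, 3)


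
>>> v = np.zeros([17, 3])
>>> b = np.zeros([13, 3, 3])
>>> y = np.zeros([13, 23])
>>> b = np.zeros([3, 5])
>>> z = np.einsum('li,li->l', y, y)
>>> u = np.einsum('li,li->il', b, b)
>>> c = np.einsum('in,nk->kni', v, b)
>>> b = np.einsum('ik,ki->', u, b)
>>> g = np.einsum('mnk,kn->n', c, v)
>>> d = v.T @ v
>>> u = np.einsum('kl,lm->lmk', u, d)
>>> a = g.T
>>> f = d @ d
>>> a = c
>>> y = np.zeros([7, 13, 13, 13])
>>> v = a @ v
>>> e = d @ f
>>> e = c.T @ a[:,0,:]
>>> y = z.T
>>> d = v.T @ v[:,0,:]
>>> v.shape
(5, 3, 3)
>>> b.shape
()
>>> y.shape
(13,)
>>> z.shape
(13,)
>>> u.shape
(3, 3, 5)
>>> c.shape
(5, 3, 17)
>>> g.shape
(3,)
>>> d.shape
(3, 3, 3)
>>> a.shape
(5, 3, 17)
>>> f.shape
(3, 3)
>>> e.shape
(17, 3, 17)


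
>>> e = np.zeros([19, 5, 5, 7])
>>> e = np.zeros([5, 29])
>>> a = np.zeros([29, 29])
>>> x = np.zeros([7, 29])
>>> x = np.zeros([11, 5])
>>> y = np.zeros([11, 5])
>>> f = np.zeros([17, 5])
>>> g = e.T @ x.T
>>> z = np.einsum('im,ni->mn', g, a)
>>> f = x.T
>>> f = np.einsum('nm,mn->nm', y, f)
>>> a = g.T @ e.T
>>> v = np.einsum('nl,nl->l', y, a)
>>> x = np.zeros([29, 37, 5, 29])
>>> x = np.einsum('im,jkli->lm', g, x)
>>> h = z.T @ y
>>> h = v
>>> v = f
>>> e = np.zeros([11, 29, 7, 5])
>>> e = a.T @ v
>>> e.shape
(5, 5)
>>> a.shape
(11, 5)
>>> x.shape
(5, 11)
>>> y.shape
(11, 5)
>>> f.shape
(11, 5)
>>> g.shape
(29, 11)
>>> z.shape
(11, 29)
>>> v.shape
(11, 5)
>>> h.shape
(5,)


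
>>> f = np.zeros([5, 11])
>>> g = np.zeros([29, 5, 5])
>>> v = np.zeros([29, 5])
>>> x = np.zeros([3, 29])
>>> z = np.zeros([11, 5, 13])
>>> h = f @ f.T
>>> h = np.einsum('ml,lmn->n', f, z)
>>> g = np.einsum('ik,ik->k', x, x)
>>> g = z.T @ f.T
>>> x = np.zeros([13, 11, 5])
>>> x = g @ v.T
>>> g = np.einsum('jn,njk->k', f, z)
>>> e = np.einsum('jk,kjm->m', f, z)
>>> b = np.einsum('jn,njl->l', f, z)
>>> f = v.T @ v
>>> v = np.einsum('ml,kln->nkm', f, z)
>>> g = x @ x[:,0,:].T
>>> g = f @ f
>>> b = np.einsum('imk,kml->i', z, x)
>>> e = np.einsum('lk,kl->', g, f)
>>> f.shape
(5, 5)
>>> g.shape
(5, 5)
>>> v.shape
(13, 11, 5)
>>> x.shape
(13, 5, 29)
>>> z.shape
(11, 5, 13)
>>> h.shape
(13,)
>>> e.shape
()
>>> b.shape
(11,)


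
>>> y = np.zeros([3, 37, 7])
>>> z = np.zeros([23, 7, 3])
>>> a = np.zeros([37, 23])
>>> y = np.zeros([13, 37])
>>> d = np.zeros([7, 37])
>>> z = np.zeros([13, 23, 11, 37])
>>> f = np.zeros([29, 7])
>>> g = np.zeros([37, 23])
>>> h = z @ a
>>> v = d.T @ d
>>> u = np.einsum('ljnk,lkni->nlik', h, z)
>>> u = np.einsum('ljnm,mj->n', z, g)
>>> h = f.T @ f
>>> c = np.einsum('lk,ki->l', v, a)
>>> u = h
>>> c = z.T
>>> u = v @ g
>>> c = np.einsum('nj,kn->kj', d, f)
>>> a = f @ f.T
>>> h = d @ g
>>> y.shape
(13, 37)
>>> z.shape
(13, 23, 11, 37)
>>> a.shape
(29, 29)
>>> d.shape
(7, 37)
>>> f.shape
(29, 7)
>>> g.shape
(37, 23)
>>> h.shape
(7, 23)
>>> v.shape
(37, 37)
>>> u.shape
(37, 23)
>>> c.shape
(29, 37)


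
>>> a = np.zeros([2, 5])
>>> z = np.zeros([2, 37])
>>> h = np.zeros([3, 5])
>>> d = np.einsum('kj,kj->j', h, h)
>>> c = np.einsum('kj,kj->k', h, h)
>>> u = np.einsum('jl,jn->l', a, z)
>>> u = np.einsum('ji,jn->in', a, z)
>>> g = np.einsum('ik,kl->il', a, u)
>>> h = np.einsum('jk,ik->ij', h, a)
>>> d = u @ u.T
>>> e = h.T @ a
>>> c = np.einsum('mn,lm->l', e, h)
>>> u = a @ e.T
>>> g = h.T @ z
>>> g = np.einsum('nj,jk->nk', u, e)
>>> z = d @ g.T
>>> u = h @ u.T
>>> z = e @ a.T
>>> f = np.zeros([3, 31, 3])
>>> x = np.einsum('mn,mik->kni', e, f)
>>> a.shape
(2, 5)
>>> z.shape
(3, 2)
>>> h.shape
(2, 3)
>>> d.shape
(5, 5)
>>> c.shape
(2,)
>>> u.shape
(2, 2)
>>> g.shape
(2, 5)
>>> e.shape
(3, 5)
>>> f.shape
(3, 31, 3)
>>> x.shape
(3, 5, 31)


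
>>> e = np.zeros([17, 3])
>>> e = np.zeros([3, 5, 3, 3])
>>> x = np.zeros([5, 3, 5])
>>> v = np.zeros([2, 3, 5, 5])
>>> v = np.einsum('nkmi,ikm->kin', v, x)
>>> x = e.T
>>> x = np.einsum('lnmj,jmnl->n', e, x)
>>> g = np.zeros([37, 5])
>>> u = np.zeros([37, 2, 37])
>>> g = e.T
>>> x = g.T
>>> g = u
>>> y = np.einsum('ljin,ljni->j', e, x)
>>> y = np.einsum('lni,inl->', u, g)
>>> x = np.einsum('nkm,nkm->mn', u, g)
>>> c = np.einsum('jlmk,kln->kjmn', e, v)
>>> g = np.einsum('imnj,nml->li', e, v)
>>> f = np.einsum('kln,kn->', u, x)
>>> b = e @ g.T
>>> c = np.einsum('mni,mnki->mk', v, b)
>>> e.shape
(3, 5, 3, 3)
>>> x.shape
(37, 37)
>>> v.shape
(3, 5, 2)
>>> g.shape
(2, 3)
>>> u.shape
(37, 2, 37)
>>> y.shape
()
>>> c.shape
(3, 3)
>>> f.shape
()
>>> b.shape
(3, 5, 3, 2)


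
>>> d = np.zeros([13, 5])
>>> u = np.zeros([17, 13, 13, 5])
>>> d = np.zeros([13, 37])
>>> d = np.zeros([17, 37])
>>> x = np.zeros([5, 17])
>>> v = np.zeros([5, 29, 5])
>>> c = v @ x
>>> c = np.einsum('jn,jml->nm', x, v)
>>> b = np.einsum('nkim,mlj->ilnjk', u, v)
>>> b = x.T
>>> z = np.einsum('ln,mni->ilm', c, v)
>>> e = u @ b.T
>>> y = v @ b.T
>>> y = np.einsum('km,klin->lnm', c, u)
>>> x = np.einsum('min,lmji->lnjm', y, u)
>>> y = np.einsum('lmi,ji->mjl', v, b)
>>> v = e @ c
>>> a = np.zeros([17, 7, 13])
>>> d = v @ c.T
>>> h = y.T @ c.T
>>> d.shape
(17, 13, 13, 17)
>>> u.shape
(17, 13, 13, 5)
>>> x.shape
(17, 29, 13, 13)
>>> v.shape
(17, 13, 13, 29)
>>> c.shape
(17, 29)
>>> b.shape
(17, 5)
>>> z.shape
(5, 17, 5)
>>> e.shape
(17, 13, 13, 17)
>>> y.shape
(29, 17, 5)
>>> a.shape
(17, 7, 13)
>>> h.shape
(5, 17, 17)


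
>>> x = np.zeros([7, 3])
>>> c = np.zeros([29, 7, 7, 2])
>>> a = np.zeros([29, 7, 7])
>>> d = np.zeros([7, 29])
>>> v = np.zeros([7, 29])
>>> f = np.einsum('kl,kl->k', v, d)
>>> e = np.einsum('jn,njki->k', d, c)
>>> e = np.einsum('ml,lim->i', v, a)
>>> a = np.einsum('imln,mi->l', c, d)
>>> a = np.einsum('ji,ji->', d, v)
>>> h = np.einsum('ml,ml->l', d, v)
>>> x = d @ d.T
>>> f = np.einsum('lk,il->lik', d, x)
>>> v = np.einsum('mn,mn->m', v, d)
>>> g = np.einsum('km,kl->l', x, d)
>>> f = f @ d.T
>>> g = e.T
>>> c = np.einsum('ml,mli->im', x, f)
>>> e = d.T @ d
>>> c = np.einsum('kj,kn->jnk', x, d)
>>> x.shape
(7, 7)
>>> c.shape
(7, 29, 7)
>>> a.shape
()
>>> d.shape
(7, 29)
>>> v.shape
(7,)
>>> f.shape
(7, 7, 7)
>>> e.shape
(29, 29)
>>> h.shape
(29,)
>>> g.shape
(7,)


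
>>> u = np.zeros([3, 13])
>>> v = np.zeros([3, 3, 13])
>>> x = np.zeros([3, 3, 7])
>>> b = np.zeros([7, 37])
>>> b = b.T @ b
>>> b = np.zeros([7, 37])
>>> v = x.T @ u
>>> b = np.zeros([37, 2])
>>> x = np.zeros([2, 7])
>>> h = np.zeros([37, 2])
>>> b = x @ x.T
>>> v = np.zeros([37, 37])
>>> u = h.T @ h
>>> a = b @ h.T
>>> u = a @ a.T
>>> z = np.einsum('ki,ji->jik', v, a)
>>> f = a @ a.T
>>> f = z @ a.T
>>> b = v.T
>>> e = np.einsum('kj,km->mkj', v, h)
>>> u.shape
(2, 2)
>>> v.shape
(37, 37)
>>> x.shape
(2, 7)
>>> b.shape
(37, 37)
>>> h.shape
(37, 2)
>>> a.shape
(2, 37)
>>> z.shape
(2, 37, 37)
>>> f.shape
(2, 37, 2)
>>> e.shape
(2, 37, 37)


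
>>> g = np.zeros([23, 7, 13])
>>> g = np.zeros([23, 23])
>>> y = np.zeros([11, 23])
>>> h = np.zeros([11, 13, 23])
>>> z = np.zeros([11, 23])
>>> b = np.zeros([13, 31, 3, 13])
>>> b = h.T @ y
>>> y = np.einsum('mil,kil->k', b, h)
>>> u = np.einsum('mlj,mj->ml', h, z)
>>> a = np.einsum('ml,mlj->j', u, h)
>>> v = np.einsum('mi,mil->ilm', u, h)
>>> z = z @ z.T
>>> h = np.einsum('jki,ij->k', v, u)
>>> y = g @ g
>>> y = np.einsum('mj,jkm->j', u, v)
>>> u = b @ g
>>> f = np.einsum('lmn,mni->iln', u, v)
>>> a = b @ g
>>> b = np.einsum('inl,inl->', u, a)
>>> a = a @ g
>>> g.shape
(23, 23)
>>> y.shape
(13,)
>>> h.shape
(23,)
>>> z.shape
(11, 11)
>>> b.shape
()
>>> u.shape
(23, 13, 23)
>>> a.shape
(23, 13, 23)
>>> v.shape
(13, 23, 11)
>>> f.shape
(11, 23, 23)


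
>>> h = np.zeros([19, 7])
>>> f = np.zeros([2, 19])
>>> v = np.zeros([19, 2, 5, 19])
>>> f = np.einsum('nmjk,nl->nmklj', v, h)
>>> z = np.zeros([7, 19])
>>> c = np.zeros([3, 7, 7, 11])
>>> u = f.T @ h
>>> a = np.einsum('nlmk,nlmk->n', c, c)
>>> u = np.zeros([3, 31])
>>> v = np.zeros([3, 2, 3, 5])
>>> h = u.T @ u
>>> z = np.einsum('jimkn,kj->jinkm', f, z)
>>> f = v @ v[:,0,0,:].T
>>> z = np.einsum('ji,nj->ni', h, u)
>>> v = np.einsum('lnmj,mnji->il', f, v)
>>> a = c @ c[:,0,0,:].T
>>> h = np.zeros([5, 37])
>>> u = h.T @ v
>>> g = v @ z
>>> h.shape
(5, 37)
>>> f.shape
(3, 2, 3, 3)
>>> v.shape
(5, 3)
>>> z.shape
(3, 31)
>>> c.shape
(3, 7, 7, 11)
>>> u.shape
(37, 3)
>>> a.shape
(3, 7, 7, 3)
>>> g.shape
(5, 31)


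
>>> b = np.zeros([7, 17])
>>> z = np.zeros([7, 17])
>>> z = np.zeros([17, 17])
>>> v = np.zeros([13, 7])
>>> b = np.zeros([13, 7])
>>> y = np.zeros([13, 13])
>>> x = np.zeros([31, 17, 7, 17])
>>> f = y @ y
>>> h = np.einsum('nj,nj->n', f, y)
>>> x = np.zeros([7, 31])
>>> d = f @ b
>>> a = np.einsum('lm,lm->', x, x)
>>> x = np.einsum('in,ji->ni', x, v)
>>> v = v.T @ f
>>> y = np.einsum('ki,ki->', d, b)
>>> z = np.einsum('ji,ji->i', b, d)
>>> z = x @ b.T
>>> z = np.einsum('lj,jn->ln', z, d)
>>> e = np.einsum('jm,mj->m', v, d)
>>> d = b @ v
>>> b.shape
(13, 7)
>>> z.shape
(31, 7)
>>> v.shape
(7, 13)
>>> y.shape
()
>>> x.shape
(31, 7)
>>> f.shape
(13, 13)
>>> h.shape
(13,)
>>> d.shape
(13, 13)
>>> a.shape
()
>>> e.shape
(13,)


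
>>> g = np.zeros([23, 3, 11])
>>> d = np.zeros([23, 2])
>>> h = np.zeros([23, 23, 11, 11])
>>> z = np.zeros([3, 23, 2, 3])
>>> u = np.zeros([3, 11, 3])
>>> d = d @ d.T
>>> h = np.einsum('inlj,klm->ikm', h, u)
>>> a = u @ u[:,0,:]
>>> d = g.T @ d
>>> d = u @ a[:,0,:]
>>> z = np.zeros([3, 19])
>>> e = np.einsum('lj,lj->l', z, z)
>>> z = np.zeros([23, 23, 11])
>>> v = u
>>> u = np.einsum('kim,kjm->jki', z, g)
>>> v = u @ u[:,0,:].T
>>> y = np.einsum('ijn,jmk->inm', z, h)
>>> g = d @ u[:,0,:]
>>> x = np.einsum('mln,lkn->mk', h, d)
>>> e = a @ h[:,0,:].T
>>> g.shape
(3, 11, 23)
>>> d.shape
(3, 11, 3)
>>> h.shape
(23, 3, 3)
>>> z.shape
(23, 23, 11)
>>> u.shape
(3, 23, 23)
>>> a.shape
(3, 11, 3)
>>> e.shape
(3, 11, 23)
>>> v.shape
(3, 23, 3)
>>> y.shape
(23, 11, 3)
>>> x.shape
(23, 11)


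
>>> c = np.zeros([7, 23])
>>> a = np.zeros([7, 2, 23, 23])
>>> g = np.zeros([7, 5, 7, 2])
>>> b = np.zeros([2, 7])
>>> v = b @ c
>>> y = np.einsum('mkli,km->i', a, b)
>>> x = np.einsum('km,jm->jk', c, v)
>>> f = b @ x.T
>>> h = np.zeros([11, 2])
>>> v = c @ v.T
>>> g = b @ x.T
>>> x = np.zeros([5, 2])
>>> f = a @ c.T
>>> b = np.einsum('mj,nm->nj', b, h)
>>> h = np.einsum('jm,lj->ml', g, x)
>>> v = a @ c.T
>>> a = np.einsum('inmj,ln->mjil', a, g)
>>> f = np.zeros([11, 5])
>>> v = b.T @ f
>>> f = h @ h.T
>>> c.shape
(7, 23)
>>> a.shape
(23, 23, 7, 2)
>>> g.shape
(2, 2)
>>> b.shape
(11, 7)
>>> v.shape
(7, 5)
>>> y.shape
(23,)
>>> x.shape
(5, 2)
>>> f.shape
(2, 2)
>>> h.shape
(2, 5)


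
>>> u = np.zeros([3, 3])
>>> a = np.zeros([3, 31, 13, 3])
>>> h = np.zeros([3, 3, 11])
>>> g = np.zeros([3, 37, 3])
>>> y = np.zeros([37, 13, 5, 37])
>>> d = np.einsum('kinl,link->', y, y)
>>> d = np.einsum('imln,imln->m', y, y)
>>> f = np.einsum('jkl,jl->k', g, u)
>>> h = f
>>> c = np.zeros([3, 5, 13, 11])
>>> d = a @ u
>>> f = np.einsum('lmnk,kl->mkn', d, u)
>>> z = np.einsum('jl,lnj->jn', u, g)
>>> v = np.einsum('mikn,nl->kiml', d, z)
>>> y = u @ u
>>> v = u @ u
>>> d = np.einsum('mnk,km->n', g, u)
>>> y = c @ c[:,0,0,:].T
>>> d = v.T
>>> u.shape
(3, 3)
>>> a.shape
(3, 31, 13, 3)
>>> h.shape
(37,)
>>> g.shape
(3, 37, 3)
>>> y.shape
(3, 5, 13, 3)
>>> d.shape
(3, 3)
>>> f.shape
(31, 3, 13)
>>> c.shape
(3, 5, 13, 11)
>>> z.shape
(3, 37)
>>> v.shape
(3, 3)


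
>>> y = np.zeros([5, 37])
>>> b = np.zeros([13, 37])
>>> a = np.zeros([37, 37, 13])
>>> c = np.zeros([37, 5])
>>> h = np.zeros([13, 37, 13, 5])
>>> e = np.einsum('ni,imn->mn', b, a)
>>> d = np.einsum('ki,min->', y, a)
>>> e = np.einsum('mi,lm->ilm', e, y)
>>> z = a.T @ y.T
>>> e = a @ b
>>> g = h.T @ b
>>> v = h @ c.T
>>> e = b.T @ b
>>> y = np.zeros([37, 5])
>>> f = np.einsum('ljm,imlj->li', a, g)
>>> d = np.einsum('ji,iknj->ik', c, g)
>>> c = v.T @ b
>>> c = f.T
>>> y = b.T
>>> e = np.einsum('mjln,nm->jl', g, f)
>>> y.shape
(37, 13)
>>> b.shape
(13, 37)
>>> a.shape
(37, 37, 13)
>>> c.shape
(5, 37)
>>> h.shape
(13, 37, 13, 5)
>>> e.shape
(13, 37)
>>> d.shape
(5, 13)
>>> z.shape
(13, 37, 5)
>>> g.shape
(5, 13, 37, 37)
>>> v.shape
(13, 37, 13, 37)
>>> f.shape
(37, 5)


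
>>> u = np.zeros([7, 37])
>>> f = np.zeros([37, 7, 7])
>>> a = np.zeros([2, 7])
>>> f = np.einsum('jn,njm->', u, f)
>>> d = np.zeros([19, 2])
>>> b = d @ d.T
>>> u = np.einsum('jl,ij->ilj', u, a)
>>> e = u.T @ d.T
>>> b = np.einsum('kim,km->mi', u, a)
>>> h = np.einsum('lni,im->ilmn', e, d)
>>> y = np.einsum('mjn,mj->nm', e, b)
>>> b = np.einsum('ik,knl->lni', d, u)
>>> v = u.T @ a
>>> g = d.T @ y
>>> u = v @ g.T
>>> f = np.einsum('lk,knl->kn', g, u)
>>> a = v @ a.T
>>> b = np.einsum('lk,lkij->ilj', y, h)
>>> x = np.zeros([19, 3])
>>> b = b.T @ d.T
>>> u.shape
(7, 37, 2)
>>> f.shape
(7, 37)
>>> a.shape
(7, 37, 2)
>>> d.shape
(19, 2)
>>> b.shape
(37, 19, 19)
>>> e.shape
(7, 37, 19)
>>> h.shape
(19, 7, 2, 37)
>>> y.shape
(19, 7)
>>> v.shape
(7, 37, 7)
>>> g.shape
(2, 7)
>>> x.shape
(19, 3)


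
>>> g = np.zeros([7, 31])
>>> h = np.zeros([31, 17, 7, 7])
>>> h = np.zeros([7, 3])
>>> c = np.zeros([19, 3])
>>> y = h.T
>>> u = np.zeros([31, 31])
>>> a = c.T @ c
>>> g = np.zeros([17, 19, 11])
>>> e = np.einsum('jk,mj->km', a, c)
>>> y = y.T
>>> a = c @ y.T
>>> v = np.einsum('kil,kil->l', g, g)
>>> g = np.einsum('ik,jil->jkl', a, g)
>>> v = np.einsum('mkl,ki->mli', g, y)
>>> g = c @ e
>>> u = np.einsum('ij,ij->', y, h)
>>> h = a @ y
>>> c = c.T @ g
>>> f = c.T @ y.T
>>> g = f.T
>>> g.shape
(7, 19)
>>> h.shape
(19, 3)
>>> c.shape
(3, 19)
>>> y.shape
(7, 3)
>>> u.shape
()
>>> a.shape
(19, 7)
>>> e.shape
(3, 19)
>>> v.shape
(17, 11, 3)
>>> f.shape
(19, 7)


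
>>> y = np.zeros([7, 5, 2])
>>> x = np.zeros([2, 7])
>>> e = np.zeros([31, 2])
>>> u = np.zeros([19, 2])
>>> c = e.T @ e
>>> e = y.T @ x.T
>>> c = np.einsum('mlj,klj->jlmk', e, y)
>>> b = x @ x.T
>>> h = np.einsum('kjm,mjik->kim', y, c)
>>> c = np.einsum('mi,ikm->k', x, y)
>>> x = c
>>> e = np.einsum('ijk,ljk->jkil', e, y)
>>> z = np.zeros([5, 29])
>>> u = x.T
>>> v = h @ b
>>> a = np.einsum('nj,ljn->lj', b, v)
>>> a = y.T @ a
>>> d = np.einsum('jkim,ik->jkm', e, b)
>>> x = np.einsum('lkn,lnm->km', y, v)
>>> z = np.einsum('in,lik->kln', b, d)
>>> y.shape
(7, 5, 2)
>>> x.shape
(5, 2)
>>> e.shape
(5, 2, 2, 7)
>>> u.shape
(5,)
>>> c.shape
(5,)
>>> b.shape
(2, 2)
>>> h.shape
(7, 2, 2)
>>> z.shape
(7, 5, 2)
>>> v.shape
(7, 2, 2)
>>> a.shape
(2, 5, 2)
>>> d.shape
(5, 2, 7)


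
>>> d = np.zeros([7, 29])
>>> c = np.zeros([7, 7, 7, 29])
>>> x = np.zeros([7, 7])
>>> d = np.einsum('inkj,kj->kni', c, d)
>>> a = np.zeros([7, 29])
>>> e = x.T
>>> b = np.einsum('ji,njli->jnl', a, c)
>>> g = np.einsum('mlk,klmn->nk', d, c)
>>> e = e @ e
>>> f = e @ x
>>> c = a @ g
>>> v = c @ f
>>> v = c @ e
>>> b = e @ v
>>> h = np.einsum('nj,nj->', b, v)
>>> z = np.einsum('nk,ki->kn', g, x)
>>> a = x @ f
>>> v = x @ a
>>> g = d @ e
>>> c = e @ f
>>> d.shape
(7, 7, 7)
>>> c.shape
(7, 7)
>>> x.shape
(7, 7)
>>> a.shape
(7, 7)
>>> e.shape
(7, 7)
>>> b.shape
(7, 7)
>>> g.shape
(7, 7, 7)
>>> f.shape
(7, 7)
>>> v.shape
(7, 7)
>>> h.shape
()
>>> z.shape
(7, 29)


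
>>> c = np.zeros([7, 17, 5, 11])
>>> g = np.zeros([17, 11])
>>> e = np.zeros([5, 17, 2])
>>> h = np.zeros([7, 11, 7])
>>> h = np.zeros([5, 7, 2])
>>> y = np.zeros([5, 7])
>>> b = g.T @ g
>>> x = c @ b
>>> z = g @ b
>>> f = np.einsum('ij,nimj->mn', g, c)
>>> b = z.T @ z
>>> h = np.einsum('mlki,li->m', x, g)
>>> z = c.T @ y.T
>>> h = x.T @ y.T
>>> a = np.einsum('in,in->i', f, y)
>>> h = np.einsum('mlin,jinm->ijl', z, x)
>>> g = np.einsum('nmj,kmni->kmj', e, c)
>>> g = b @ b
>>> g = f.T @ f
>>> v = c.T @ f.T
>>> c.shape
(7, 17, 5, 11)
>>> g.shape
(7, 7)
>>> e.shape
(5, 17, 2)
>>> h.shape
(17, 7, 5)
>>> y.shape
(5, 7)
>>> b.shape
(11, 11)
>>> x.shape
(7, 17, 5, 11)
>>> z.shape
(11, 5, 17, 5)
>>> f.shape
(5, 7)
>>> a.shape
(5,)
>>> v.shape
(11, 5, 17, 5)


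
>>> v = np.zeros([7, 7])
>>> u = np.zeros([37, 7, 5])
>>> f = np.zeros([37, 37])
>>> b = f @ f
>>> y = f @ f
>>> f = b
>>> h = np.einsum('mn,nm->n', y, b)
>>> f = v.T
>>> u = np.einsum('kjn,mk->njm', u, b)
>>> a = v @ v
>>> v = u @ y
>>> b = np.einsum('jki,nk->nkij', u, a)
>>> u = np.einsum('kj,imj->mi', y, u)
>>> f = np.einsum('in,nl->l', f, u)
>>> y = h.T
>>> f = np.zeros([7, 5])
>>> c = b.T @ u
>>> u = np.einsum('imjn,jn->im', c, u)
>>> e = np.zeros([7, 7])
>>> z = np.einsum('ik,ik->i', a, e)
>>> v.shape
(5, 7, 37)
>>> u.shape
(5, 37)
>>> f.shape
(7, 5)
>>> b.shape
(7, 7, 37, 5)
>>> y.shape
(37,)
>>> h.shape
(37,)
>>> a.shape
(7, 7)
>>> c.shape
(5, 37, 7, 5)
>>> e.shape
(7, 7)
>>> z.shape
(7,)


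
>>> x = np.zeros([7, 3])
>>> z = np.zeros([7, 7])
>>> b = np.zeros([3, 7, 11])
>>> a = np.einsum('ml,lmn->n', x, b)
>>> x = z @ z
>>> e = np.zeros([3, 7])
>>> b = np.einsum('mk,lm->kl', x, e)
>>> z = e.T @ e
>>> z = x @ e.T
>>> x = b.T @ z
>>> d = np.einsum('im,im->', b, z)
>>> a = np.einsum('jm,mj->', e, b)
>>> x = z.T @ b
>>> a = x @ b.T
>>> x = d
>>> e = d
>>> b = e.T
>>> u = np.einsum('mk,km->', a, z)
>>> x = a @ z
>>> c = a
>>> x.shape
(3, 3)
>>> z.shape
(7, 3)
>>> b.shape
()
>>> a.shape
(3, 7)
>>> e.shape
()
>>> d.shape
()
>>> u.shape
()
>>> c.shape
(3, 7)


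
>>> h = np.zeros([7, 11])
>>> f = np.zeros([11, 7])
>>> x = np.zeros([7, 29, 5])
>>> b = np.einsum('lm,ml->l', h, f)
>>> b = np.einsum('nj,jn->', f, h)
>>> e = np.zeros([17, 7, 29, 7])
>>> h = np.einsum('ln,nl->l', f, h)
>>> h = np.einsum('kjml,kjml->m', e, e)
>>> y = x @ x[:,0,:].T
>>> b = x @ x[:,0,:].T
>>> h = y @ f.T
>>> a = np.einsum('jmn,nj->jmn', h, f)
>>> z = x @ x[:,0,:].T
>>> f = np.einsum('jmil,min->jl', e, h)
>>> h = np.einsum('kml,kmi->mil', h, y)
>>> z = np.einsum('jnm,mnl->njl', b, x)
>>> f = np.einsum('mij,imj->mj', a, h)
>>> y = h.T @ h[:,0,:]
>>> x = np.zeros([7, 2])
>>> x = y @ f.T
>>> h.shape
(29, 7, 11)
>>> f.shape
(7, 11)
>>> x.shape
(11, 7, 7)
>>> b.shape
(7, 29, 7)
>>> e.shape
(17, 7, 29, 7)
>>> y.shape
(11, 7, 11)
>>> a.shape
(7, 29, 11)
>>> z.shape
(29, 7, 5)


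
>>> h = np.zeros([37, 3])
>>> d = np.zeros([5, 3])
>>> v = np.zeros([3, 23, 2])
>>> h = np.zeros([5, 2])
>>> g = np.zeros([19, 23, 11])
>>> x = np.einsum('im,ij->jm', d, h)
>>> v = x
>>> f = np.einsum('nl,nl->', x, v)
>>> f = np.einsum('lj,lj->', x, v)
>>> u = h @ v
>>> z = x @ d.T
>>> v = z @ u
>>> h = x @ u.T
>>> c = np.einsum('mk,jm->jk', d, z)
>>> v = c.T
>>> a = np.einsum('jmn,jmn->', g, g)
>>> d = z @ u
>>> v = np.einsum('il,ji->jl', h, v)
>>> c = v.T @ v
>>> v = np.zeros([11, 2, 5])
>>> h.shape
(2, 5)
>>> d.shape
(2, 3)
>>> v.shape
(11, 2, 5)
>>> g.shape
(19, 23, 11)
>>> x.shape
(2, 3)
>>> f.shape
()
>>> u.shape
(5, 3)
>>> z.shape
(2, 5)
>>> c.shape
(5, 5)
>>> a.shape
()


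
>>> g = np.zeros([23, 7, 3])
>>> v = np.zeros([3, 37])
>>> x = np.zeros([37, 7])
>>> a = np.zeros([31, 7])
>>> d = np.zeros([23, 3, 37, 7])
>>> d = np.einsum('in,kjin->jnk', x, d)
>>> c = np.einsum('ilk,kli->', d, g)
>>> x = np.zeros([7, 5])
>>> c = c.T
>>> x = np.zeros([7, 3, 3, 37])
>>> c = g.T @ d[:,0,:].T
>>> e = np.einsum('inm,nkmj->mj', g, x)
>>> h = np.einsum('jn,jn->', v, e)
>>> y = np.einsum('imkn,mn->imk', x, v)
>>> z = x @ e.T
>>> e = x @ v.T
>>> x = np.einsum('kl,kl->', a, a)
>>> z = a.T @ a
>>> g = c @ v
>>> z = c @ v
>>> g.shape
(3, 7, 37)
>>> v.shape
(3, 37)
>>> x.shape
()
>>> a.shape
(31, 7)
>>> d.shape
(3, 7, 23)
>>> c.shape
(3, 7, 3)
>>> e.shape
(7, 3, 3, 3)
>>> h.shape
()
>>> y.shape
(7, 3, 3)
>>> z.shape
(3, 7, 37)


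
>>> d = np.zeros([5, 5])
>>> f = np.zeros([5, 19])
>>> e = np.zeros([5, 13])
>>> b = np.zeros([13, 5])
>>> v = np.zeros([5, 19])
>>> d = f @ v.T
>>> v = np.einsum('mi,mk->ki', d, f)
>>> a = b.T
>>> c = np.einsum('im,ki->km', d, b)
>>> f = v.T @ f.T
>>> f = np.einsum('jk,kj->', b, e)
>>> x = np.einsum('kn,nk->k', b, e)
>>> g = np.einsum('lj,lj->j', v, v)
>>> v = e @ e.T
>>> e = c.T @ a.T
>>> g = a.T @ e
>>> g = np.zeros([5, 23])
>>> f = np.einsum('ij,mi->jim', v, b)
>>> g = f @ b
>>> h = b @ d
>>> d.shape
(5, 5)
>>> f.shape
(5, 5, 13)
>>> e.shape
(5, 5)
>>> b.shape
(13, 5)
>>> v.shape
(5, 5)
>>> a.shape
(5, 13)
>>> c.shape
(13, 5)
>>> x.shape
(13,)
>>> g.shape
(5, 5, 5)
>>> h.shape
(13, 5)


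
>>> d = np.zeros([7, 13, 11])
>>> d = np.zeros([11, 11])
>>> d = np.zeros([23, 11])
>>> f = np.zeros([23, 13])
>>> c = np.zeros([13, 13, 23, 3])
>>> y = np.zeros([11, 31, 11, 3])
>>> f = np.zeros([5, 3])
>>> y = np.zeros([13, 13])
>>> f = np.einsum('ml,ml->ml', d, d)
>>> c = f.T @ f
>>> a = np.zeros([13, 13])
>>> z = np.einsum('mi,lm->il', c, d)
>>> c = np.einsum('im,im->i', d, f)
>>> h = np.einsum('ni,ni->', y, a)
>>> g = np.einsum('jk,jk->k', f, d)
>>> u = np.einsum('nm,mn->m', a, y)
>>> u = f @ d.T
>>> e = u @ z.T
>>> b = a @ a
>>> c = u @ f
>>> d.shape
(23, 11)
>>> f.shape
(23, 11)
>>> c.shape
(23, 11)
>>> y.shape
(13, 13)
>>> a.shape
(13, 13)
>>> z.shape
(11, 23)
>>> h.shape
()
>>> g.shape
(11,)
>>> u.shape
(23, 23)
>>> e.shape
(23, 11)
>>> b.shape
(13, 13)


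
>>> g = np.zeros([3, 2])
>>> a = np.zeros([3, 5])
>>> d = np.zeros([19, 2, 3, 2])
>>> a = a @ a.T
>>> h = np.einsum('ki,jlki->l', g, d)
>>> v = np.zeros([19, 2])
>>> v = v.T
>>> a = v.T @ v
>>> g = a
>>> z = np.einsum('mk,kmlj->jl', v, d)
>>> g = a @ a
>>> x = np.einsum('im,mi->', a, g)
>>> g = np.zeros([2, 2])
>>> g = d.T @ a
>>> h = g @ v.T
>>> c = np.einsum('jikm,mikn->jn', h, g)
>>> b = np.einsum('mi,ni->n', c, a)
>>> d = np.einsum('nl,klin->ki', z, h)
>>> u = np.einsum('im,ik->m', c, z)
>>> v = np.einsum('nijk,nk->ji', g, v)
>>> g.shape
(2, 3, 2, 19)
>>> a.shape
(19, 19)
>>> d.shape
(2, 2)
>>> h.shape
(2, 3, 2, 2)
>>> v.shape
(2, 3)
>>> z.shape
(2, 3)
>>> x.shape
()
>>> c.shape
(2, 19)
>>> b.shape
(19,)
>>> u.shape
(19,)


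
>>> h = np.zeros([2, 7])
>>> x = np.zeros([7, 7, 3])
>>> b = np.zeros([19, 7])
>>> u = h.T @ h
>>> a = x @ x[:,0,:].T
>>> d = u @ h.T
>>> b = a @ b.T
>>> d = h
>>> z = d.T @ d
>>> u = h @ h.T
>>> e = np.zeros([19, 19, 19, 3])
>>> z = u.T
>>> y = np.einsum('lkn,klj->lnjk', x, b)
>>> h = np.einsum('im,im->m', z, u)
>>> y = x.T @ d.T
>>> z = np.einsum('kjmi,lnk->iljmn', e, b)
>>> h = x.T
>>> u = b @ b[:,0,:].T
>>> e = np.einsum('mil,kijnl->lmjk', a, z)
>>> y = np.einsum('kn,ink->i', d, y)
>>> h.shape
(3, 7, 7)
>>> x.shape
(7, 7, 3)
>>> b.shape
(7, 7, 19)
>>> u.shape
(7, 7, 7)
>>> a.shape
(7, 7, 7)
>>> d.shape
(2, 7)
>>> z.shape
(3, 7, 19, 19, 7)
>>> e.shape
(7, 7, 19, 3)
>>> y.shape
(3,)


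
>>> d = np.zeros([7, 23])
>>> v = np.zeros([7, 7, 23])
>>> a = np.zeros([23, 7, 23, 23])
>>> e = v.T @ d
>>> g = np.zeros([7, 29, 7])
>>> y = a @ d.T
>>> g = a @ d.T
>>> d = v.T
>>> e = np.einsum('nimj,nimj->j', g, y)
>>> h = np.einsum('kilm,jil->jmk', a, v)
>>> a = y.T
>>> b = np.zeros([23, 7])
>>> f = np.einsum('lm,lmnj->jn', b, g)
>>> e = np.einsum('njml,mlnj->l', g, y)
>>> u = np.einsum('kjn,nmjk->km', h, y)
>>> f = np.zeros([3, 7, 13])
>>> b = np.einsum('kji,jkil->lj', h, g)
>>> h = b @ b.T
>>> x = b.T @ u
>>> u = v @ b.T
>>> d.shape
(23, 7, 7)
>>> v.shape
(7, 7, 23)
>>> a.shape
(7, 23, 7, 23)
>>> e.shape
(7,)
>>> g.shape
(23, 7, 23, 7)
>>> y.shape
(23, 7, 23, 7)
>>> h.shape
(7, 7)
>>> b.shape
(7, 23)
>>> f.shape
(3, 7, 13)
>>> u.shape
(7, 7, 7)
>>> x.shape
(23, 7)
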